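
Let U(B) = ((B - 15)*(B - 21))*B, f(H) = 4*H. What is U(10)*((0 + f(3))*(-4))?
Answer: -26400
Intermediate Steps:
U(B) = B*(-21 + B)*(-15 + B) (U(B) = ((-15 + B)*(-21 + B))*B = ((-21 + B)*(-15 + B))*B = B*(-21 + B)*(-15 + B))
U(10)*((0 + f(3))*(-4)) = (10*(315 + 10² - 36*10))*((0 + 4*3)*(-4)) = (10*(315 + 100 - 360))*((0 + 12)*(-4)) = (10*55)*(12*(-4)) = 550*(-48) = -26400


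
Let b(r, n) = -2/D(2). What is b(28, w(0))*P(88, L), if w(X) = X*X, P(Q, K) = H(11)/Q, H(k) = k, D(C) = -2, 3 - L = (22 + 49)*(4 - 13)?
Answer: ⅛ ≈ 0.12500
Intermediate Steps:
L = 642 (L = 3 - (22 + 49)*(4 - 13) = 3 - 71*(-9) = 3 - 1*(-639) = 3 + 639 = 642)
P(Q, K) = 11/Q
w(X) = X²
b(r, n) = 1 (b(r, n) = -2/(-2) = -2*(-½) = 1)
b(28, w(0))*P(88, L) = 1*(11/88) = 1*(11*(1/88)) = 1*(⅛) = ⅛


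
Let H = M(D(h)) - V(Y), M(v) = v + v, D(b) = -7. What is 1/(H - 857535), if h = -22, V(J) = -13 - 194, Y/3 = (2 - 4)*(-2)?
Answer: -1/857342 ≈ -1.1664e-6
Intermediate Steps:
Y = 12 (Y = 3*((2 - 4)*(-2)) = 3*(-2*(-2)) = 3*4 = 12)
V(J) = -207
M(v) = 2*v
H = 193 (H = 2*(-7) - 1*(-207) = -14 + 207 = 193)
1/(H - 857535) = 1/(193 - 857535) = 1/(-857342) = -1/857342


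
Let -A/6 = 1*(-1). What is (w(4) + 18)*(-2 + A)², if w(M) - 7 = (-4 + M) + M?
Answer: 464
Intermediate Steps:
A = 6 (A = -6*(-1) = 6)
w(M) = 3 + 2*M (w(M) = 7 + ((-4 + M) + M) = 7 + (-4 + 2*M) = 3 + 2*M)
(w(4) + 18)*(-2 + A)² = ((3 + 2*4) + 18)*(-2 + 6)² = ((3 + 8) + 18)*4² = (11 + 18)*16 = 29*16 = 464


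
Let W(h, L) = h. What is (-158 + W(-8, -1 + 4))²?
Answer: 27556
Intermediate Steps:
(-158 + W(-8, -1 + 4))² = (-158 - 8)² = (-166)² = 27556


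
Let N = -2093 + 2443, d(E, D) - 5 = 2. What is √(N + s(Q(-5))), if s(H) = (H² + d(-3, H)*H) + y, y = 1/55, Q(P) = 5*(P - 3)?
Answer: √5051805/55 ≈ 40.866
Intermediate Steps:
Q(P) = -15 + 5*P (Q(P) = 5*(-3 + P) = -15 + 5*P)
y = 1/55 ≈ 0.018182
d(E, D) = 7 (d(E, D) = 5 + 2 = 7)
N = 350
s(H) = 1/55 + H² + 7*H (s(H) = (H² + 7*H) + 1/55 = 1/55 + H² + 7*H)
√(N + s(Q(-5))) = √(350 + (1/55 + (-15 + 5*(-5))² + 7*(-15 + 5*(-5)))) = √(350 + (1/55 + (-15 - 25)² + 7*(-15 - 25))) = √(350 + (1/55 + (-40)² + 7*(-40))) = √(350 + (1/55 + 1600 - 280)) = √(350 + 72601/55) = √(91851/55) = √5051805/55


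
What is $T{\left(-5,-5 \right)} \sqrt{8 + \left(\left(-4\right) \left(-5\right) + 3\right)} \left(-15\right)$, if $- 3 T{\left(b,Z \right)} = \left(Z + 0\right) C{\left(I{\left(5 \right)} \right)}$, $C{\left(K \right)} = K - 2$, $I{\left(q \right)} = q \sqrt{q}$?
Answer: $- 125 \sqrt{155} + 50 \sqrt{31} \approx -1277.8$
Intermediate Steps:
$I{\left(q \right)} = q^{\frac{3}{2}}$
$C{\left(K \right)} = -2 + K$ ($C{\left(K \right)} = K - 2 = -2 + K$)
$T{\left(b,Z \right)} = - \frac{Z \left(-2 + 5 \sqrt{5}\right)}{3}$ ($T{\left(b,Z \right)} = - \frac{\left(Z + 0\right) \left(-2 + 5^{\frac{3}{2}}\right)}{3} = - \frac{Z \left(-2 + 5 \sqrt{5}\right)}{3}$)
$T{\left(-5,-5 \right)} \sqrt{8 + \left(\left(-4\right) \left(-5\right) + 3\right)} \left(-15\right) = \frac{1}{3} \left(-5\right) \left(2 - 5 \sqrt{5}\right) \sqrt{8 + \left(\left(-4\right) \left(-5\right) + 3\right)} \left(-15\right) = \left(- \frac{10}{3} + \frac{25 \sqrt{5}}{3}\right) \sqrt{8 + \left(20 + 3\right)} \left(-15\right) = \left(- \frac{10}{3} + \frac{25 \sqrt{5}}{3}\right) \sqrt{8 + 23} \left(-15\right) = \left(- \frac{10}{3} + \frac{25 \sqrt{5}}{3}\right) \sqrt{31} \left(-15\right) = \sqrt{31} \left(- \frac{10}{3} + \frac{25 \sqrt{5}}{3}\right) \left(-15\right) = - 15 \sqrt{31} \left(- \frac{10}{3} + \frac{25 \sqrt{5}}{3}\right)$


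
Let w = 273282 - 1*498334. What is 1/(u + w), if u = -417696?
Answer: -1/642748 ≈ -1.5558e-6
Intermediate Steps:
w = -225052 (w = 273282 - 498334 = -225052)
1/(u + w) = 1/(-417696 - 225052) = 1/(-642748) = -1/642748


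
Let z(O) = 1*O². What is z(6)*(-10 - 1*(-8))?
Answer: -72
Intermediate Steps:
z(O) = O²
z(6)*(-10 - 1*(-8)) = 6²*(-10 - 1*(-8)) = 36*(-10 + 8) = 36*(-2) = -72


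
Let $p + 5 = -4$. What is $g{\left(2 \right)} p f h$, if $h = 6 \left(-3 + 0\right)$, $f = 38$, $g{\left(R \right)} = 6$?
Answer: $36936$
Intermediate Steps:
$p = -9$ ($p = -5 - 4 = -9$)
$h = -18$ ($h = 6 \left(-3\right) = -18$)
$g{\left(2 \right)} p f h = 6 \left(-9\right) 38 \left(-18\right) = \left(-54\right) 38 \left(-18\right) = \left(-2052\right) \left(-18\right) = 36936$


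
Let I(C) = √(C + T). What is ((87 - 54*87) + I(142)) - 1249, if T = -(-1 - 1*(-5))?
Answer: -5860 + √138 ≈ -5848.3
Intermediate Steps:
T = -4 (T = -(-1 + 5) = -1*4 = -4)
I(C) = √(-4 + C) (I(C) = √(C - 4) = √(-4 + C))
((87 - 54*87) + I(142)) - 1249 = ((87 - 54*87) + √(-4 + 142)) - 1249 = ((87 - 4698) + √138) - 1249 = (-4611 + √138) - 1249 = -5860 + √138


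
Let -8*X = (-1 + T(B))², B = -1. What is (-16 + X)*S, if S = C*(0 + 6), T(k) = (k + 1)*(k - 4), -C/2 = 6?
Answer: 1161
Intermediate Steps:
C = -12 (C = -2*6 = -12)
T(k) = (1 + k)*(-4 + k)
S = -72 (S = -12*(0 + 6) = -12*6 = -72)
X = -⅛ (X = -(-1 + (-4 + (-1)² - 3*(-1)))²/8 = -(-1 + (-4 + 1 + 3))²/8 = -(-1 + 0)²/8 = -⅛*(-1)² = -⅛*1 = -⅛ ≈ -0.12500)
(-16 + X)*S = (-16 - ⅛)*(-72) = -129/8*(-72) = 1161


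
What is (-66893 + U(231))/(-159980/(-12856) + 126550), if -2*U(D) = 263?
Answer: -71805581/135590565 ≈ -0.52958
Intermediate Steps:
U(D) = -263/2 (U(D) = -½*263 = -263/2)
(-66893 + U(231))/(-159980/(-12856) + 126550) = (-66893 - 263/2)/(-159980/(-12856) + 126550) = -134049/(2*(-159980*(-1/12856) + 126550)) = -134049/(2*(39995/3214 + 126550)) = -134049/(2*406771695/3214) = -134049/2*3214/406771695 = -71805581/135590565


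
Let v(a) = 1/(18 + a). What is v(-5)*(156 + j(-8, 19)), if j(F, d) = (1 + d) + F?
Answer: 168/13 ≈ 12.923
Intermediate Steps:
j(F, d) = 1 + F + d
v(-5)*(156 + j(-8, 19)) = (156 + (1 - 8 + 19))/(18 - 5) = (156 + 12)/13 = (1/13)*168 = 168/13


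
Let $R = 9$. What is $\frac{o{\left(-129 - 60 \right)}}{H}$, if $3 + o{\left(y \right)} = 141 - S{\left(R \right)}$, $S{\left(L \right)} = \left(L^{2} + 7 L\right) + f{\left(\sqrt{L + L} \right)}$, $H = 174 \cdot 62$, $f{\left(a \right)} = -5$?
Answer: $- \frac{1}{10788} \approx -9.2696 \cdot 10^{-5}$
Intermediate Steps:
$H = 10788$
$S{\left(L \right)} = -5 + L^{2} + 7 L$ ($S{\left(L \right)} = \left(L^{2} + 7 L\right) - 5 = -5 + L^{2} + 7 L$)
$o{\left(y \right)} = -1$ ($o{\left(y \right)} = -3 + \left(141 - \left(-5 + 9^{2} + 7 \cdot 9\right)\right) = -3 + \left(141 - \left(-5 + 81 + 63\right)\right) = -3 + \left(141 - 139\right) = -3 + 2 = -1$)
$\frac{o{\left(-129 - 60 \right)}}{H} = - \frac{1}{10788}$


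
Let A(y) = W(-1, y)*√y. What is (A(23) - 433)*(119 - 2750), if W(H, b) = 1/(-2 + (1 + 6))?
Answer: 1139223 - 2631*√23/5 ≈ 1.1367e+6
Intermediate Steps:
W(H, b) = ⅕ (W(H, b) = 1/(-2 + 7) = 1/5 = ⅕)
A(y) = √y/5
(A(23) - 433)*(119 - 2750) = (√23/5 - 433)*(119 - 2750) = (-433 + √23/5)*(-2631) = 1139223 - 2631*√23/5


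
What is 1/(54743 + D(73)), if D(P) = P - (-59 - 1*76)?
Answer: 1/54951 ≈ 1.8198e-5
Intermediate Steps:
D(P) = 135 + P (D(P) = P - (-59 - 76) = P - 1*(-135) = P + 135 = 135 + P)
1/(54743 + D(73)) = 1/(54743 + (135 + 73)) = 1/(54743 + 208) = 1/54951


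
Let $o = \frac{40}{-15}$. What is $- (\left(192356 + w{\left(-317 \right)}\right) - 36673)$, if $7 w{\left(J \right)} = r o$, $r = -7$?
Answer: $- \frac{467057}{3} \approx -1.5569 \cdot 10^{5}$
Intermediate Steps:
$o = - \frac{8}{3}$ ($o = 40 \left(- \frac{1}{15}\right) = - \frac{8}{3} \approx -2.6667$)
$w{\left(J \right)} = \frac{8}{3}$ ($w{\left(J \right)} = \frac{\left(-7\right) \left(- \frac{8}{3}\right)}{7} = \frac{1}{7} \cdot \frac{56}{3} = \frac{8}{3}$)
$- (\left(192356 + w{\left(-317 \right)}\right) - 36673) = - (\left(192356 + \frac{8}{3}\right) - 36673) = - (\frac{577076}{3} - 36673) = \left(-1\right) \frac{467057}{3} = - \frac{467057}{3}$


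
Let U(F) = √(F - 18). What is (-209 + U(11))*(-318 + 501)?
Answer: -38247 + 183*I*√7 ≈ -38247.0 + 484.17*I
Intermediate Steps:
U(F) = √(-18 + F)
(-209 + U(11))*(-318 + 501) = (-209 + √(-18 + 11))*(-318 + 501) = (-209 + √(-7))*183 = (-209 + I*√7)*183 = -38247 + 183*I*√7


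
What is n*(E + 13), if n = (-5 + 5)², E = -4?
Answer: 0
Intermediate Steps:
n = 0 (n = 0² = 0)
n*(E + 13) = 0*(-4 + 13) = 0*9 = 0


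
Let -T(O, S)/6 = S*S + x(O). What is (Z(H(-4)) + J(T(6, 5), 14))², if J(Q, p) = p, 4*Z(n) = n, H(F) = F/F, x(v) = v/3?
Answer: 3249/16 ≈ 203.06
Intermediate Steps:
x(v) = v/3 (x(v) = v*(⅓) = v/3)
T(O, S) = -6*S² - 2*O (T(O, S) = -6*(S*S + O/3) = -6*(S² + O/3) = -6*S² - 2*O)
H(F) = 1
Z(n) = n/4
(Z(H(-4)) + J(T(6, 5), 14))² = ((¼)*1 + 14)² = (¼ + 14)² = (57/4)² = 3249/16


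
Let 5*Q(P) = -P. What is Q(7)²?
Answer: 49/25 ≈ 1.9600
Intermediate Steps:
Q(P) = -P/5 (Q(P) = (-P)/5 = -P/5)
Q(7)² = (-⅕*7)² = (-7/5)² = 49/25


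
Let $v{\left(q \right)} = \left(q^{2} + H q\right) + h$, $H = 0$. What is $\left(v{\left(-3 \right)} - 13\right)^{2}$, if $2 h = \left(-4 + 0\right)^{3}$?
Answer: $1296$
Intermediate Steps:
$h = -32$ ($h = \frac{\left(-4 + 0\right)^{3}}{2} = \frac{\left(-4\right)^{3}}{2} = \frac{1}{2} \left(-64\right) = -32$)
$v{\left(q \right)} = -32 + q^{2}$ ($v{\left(q \right)} = \left(q^{2} + 0 q\right) - 32 = \left(q^{2} + 0\right) - 32 = q^{2} - 32 = -32 + q^{2}$)
$\left(v{\left(-3 \right)} - 13\right)^{2} = \left(\left(-32 + \left(-3\right)^{2}\right) - 13\right)^{2} = \left(\left(-32 + 9\right) - 13\right)^{2} = \left(-23 - 13\right)^{2} = \left(-36\right)^{2} = 1296$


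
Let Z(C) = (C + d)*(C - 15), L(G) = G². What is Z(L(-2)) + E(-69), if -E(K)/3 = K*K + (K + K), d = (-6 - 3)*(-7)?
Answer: -14606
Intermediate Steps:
d = 63 (d = -9*(-7) = 63)
E(K) = -6*K - 3*K² (E(K) = -3*(K*K + (K + K)) = -3*(K² + 2*K) = -6*K - 3*K²)
Z(C) = (-15 + C)*(63 + C) (Z(C) = (C + 63)*(C - 15) = (63 + C)*(-15 + C) = (-15 + C)*(63 + C))
Z(L(-2)) + E(-69) = (-945 + ((-2)²)² + 48*(-2)²) - 3*(-69)*(2 - 69) = (-945 + 4² + 48*4) - 3*(-69)*(-67) = (-945 + 16 + 192) - 13869 = -737 - 13869 = -14606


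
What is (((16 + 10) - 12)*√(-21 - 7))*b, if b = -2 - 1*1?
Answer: -84*I*√7 ≈ -222.24*I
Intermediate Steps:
b = -3 (b = -2 - 1 = -3)
(((16 + 10) - 12)*√(-21 - 7))*b = (((16 + 10) - 12)*√(-21 - 7))*(-3) = ((26 - 12)*√(-28))*(-3) = (14*(2*I*√7))*(-3) = (28*I*√7)*(-3) = -84*I*√7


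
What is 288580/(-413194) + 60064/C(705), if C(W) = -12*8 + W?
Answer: 12321169598/125817573 ≈ 97.929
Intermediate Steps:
C(W) = -96 + W
288580/(-413194) + 60064/C(705) = 288580/(-413194) + 60064/(-96 + 705) = 288580*(-1/413194) + 60064/609 = -144290/206597 + 60064*(1/609) = -144290/206597 + 60064/609 = 12321169598/125817573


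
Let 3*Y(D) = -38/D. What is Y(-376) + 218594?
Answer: 123287035/564 ≈ 2.1859e+5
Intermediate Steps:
Y(D) = -38/(3*D) (Y(D) = (-38/D)/3 = -38/(3*D))
Y(-376) + 218594 = -38/3/(-376) + 218594 = -38/3*(-1/376) + 218594 = 19/564 + 218594 = 123287035/564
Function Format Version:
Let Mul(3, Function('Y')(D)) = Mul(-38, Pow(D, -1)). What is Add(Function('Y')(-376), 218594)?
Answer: Rational(123287035, 564) ≈ 2.1859e+5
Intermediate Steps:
Function('Y')(D) = Mul(Rational(-38, 3), Pow(D, -1)) (Function('Y')(D) = Mul(Rational(1, 3), Mul(-38, Pow(D, -1))) = Mul(Rational(-38, 3), Pow(D, -1)))
Add(Function('Y')(-376), 218594) = Add(Mul(Rational(-38, 3), Pow(-376, -1)), 218594) = Add(Mul(Rational(-38, 3), Rational(-1, 376)), 218594) = Add(Rational(19, 564), 218594) = Rational(123287035, 564)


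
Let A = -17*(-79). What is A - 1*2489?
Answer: -1146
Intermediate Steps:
A = 1343
A - 1*2489 = 1343 - 1*2489 = 1343 - 2489 = -1146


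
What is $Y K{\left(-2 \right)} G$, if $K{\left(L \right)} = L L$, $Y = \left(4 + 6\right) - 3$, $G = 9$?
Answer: $252$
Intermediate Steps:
$Y = 7$ ($Y = 10 - 3 = 7$)
$K{\left(L \right)} = L^{2}$
$Y K{\left(-2 \right)} G = 7 \left(-2\right)^{2} \cdot 9 = 7 \cdot 4 \cdot 9 = 28 \cdot 9 = 252$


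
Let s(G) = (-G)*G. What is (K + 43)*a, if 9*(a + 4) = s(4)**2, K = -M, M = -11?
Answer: 1320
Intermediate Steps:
K = 11 (K = -1*(-11) = 11)
s(G) = -G**2
a = 220/9 (a = -4 + (-1*4**2)**2/9 = -4 + (-1*16)**2/9 = -4 + (1/9)*(-16)**2 = -4 + (1/9)*256 = -4 + 256/9 = 220/9 ≈ 24.444)
(K + 43)*a = (11 + 43)*(220/9) = 54*(220/9) = 1320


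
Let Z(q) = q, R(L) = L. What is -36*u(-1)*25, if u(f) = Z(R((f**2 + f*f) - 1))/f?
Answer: 900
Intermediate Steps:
u(f) = (-1 + 2*f**2)/f (u(f) = ((f**2 + f*f) - 1)/f = ((f**2 + f**2) - 1)/f = (2*f**2 - 1)/f = (-1 + 2*f**2)/f)
-36*u(-1)*25 = -36*(-1/(-1) + 2*(-1))*25 = -36*(-1*(-1) - 2)*25 = -36*(1 - 2)*25 = -36*(-1)*25 = 36*25 = 900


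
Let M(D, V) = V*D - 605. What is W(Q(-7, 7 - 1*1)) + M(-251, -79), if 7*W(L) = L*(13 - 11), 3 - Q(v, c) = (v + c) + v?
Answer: 134590/7 ≈ 19227.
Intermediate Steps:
M(D, V) = -605 + D*V (M(D, V) = D*V - 605 = -605 + D*V)
Q(v, c) = 3 - c - 2*v (Q(v, c) = 3 - ((v + c) + v) = 3 - ((c + v) + v) = 3 - (c + 2*v) = 3 + (-c - 2*v) = 3 - c - 2*v)
W(L) = 2*L/7 (W(L) = (L*(13 - 11))/7 = (L*2)/7 = (2*L)/7 = 2*L/7)
W(Q(-7, 7 - 1*1)) + M(-251, -79) = 2*(3 - (7 - 1*1) - 2*(-7))/7 + (-605 - 251*(-79)) = 2*(3 - (7 - 1) + 14)/7 + (-605 + 19829) = 2*(3 - 1*6 + 14)/7 + 19224 = 2*(3 - 6 + 14)/7 + 19224 = (2/7)*11 + 19224 = 22/7 + 19224 = 134590/7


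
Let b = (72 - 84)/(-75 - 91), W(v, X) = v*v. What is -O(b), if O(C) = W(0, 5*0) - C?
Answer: 6/83 ≈ 0.072289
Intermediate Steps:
W(v, X) = v**2
b = 6/83 (b = -12/(-166) = -12*(-1/166) = 6/83 ≈ 0.072289)
O(C) = -C (O(C) = 0**2 - C = 0 - C = -C)
-O(b) = -(-1)*6/83 = -1*(-6/83) = 6/83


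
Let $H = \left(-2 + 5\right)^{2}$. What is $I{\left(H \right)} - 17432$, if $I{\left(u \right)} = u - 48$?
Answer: $-17471$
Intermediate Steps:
$H = 9$ ($H = 3^{2} = 9$)
$I{\left(u \right)} = -48 + u$ ($I{\left(u \right)} = u - 48 = -48 + u$)
$I{\left(H \right)} - 17432 = \left(-48 + 9\right) - 17432 = -39 - 17432 = -17471$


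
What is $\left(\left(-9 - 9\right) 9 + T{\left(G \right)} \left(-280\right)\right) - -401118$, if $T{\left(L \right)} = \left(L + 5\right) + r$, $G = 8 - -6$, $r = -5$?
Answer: $397036$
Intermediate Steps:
$G = 14$ ($G = 8 + 6 = 14$)
$T{\left(L \right)} = L$ ($T{\left(L \right)} = \left(L + 5\right) - 5 = \left(5 + L\right) - 5 = L$)
$\left(\left(-9 - 9\right) 9 + T{\left(G \right)} \left(-280\right)\right) - -401118 = \left(\left(-9 - 9\right) 9 + 14 \left(-280\right)\right) - -401118 = \left(\left(-18\right) 9 - 3920\right) + 401118 = \left(-162 - 3920\right) + 401118 = -4082 + 401118 = 397036$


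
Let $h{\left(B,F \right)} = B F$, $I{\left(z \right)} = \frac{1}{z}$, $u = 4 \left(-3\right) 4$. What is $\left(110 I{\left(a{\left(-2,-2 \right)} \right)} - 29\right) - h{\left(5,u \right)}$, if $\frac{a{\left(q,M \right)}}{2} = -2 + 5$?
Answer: $\frac{688}{3} \approx 229.33$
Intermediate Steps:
$a{\left(q,M \right)} = 6$ ($a{\left(q,M \right)} = 2 \left(-2 + 5\right) = 2 \cdot 3 = 6$)
$u = -48$ ($u = \left(-12\right) 4 = -48$)
$\left(110 I{\left(a{\left(-2,-2 \right)} \right)} - 29\right) - h{\left(5,u \right)} = \left(\frac{110}{6} - 29\right) - 5 \left(-48\right) = \left(110 \cdot \frac{1}{6} - 29\right) - -240 = \left(\frac{55}{3} - 29\right) + 240 = - \frac{32}{3} + 240 = \frac{688}{3}$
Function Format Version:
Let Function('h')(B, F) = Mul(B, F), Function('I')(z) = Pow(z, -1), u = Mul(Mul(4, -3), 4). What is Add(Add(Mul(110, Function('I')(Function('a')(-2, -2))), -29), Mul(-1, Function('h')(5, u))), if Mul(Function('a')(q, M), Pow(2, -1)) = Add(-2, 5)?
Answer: Rational(688, 3) ≈ 229.33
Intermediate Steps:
Function('a')(q, M) = 6 (Function('a')(q, M) = Mul(2, Add(-2, 5)) = Mul(2, 3) = 6)
u = -48 (u = Mul(-12, 4) = -48)
Add(Add(Mul(110, Function('I')(Function('a')(-2, -2))), -29), Mul(-1, Function('h')(5, u))) = Add(Add(Mul(110, Pow(6, -1)), -29), Mul(-1, Mul(5, -48))) = Add(Add(Mul(110, Rational(1, 6)), -29), Mul(-1, -240)) = Add(Add(Rational(55, 3), -29), 240) = Add(Rational(-32, 3), 240) = Rational(688, 3)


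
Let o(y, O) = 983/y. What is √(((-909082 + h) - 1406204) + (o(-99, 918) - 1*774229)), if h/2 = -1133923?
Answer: I*√5834176942/33 ≈ 2314.6*I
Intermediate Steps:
h = -2267846 (h = 2*(-1133923) = -2267846)
√(((-909082 + h) - 1406204) + (o(-99, 918) - 1*774229)) = √(((-909082 - 2267846) - 1406204) + (983/(-99) - 1*774229)) = √((-3176928 - 1406204) + (983*(-1/99) - 774229)) = √(-4583132 + (-983/99 - 774229)) = √(-4583132 - 76649654/99) = √(-530379722/99) = I*√5834176942/33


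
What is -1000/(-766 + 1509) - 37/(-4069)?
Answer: -4041509/3023267 ≈ -1.3368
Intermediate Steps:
-1000/(-766 + 1509) - 37/(-4069) = -1000/743 - 37*(-1/4069) = -1000*1/743 + 37/4069 = -1000/743 + 37/4069 = -4041509/3023267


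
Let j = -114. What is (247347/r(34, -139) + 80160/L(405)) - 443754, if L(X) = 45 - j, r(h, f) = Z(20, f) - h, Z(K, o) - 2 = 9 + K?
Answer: -27862039/53 ≈ -5.2570e+5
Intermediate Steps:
Z(K, o) = 11 + K (Z(K, o) = 2 + (9 + K) = 11 + K)
r(h, f) = 31 - h (r(h, f) = (11 + 20) - h = 31 - h)
L(X) = 159 (L(X) = 45 - 1*(-114) = 45 + 114 = 159)
(247347/r(34, -139) + 80160/L(405)) - 443754 = (247347/(31 - 1*34) + 80160/159) - 443754 = (247347/(31 - 34) + 80160*(1/159)) - 443754 = (247347/(-3) + 26720/53) - 443754 = (247347*(-⅓) + 26720/53) - 443754 = (-82449 + 26720/53) - 443754 = -4343077/53 - 443754 = -27862039/53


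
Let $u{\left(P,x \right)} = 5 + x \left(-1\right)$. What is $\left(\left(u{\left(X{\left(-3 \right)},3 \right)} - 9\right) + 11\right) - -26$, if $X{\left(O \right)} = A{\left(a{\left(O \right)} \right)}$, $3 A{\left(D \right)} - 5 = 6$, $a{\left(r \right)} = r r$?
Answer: $30$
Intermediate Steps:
$a{\left(r \right)} = r^{2}$
$A{\left(D \right)} = \frac{11}{3}$ ($A{\left(D \right)} = \frac{5}{3} + \frac{1}{3} \cdot 6 = \frac{5}{3} + 2 = \frac{11}{3}$)
$X{\left(O \right)} = \frac{11}{3}$
$u{\left(P,x \right)} = 5 - x$
$\left(\left(u{\left(X{\left(-3 \right)},3 \right)} - 9\right) + 11\right) - -26 = \left(\left(\left(5 - 3\right) - 9\right) + 11\right) - -26 = \left(\left(\left(5 - 3\right) - 9\right) + 11\right) + 26 = \left(\left(2 - 9\right) + 11\right) + 26 = \left(-7 + 11\right) + 26 = 4 + 26 = 30$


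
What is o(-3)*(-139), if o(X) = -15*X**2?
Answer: 18765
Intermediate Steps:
o(-3)*(-139) = -15*(-3)**2*(-139) = -15*9*(-139) = -135*(-139) = 18765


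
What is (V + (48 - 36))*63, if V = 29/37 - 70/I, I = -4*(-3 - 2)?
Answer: 43281/74 ≈ 584.88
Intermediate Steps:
I = 20 (I = -4*(-5) = 20)
V = -201/74 (V = 29/37 - 70/20 = 29*(1/37) - 70*1/20 = 29/37 - 7/2 = -201/74 ≈ -2.7162)
(V + (48 - 36))*63 = (-201/74 + (48 - 36))*63 = (-201/74 + 12)*63 = (687/74)*63 = 43281/74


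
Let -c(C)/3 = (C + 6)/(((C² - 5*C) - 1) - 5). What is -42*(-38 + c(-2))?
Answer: 1659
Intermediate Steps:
c(C) = -3*(6 + C)/(-6 + C² - 5*C) (c(C) = -3*(C + 6)/(((C² - 5*C) - 1) - 5) = -3*(6 + C)/((-1 + C² - 5*C) - 5) = -3*(6 + C)/(-6 + C² - 5*C))
-42*(-38 + c(-2)) = -42*(-38 + 3*(6 - 2)/(6 - 1*(-2)² + 5*(-2))) = -42*(-38 + 3*4/(6 - 1*4 - 10)) = -42*(-38 + 3*4/(6 - 4 - 10)) = -42*(-38 + 3*4/(-8)) = -42*(-38 + 3*(-⅛)*4) = -42*(-38 - 3/2) = -42*(-79/2) = 1659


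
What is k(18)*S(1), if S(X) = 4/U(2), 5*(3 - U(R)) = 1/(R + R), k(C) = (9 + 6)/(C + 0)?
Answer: 200/177 ≈ 1.1299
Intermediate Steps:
k(C) = 15/C
U(R) = 3 - 1/(10*R) (U(R) = 3 - 1/(5*(R + R)) = 3 - 1/(2*R)/5 = 3 - 1/(10*R))
S(X) = 80/59 (S(X) = 4/(3 - 1/10/2) = 4/(3 - 1/10*1/2) = 4/(3 - 1/20) = 4/(59/20) = 4*(20/59) = 80/59)
k(18)*S(1) = (15/18)*(80/59) = (15*(1/18))*(80/59) = (5/6)*(80/59) = 200/177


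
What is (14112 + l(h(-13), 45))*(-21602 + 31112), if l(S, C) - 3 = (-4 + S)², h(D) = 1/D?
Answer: 22712200440/169 ≈ 1.3439e+8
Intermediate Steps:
l(S, C) = 3 + (-4 + S)²
(14112 + l(h(-13), 45))*(-21602 + 31112) = (14112 + (3 + (-4 + 1/(-13))²))*(-21602 + 31112) = (14112 + (3 + (-4 - 1/13)²))*9510 = (14112 + (3 + (-53/13)²))*9510 = (14112 + (3 + 2809/169))*9510 = (14112 + 3316/169)*9510 = (2388244/169)*9510 = 22712200440/169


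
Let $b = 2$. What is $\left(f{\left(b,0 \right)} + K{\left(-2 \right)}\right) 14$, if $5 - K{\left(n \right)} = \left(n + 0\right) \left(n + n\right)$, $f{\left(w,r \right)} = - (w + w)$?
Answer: $-98$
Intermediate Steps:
$f{\left(w,r \right)} = - 2 w$
$K{\left(n \right)} = 5 - 2 n^{2}$ ($K{\left(n \right)} = 5 - \left(n + 0\right) \left(n + n\right) = 5 - n 2 n = 5 - 2 n^{2}$)
$\left(f{\left(b,0 \right)} + K{\left(-2 \right)}\right) 14 = \left(\left(-2\right) 2 + \left(5 - 2 \left(-2\right)^{2}\right)\right) 14 = \left(-4 + \left(5 - 8\right)\right) 14 = \left(-4 - 3\right) 14 = \left(-7\right) 14 = -98$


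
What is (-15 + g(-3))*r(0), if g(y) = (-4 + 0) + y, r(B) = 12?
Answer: -264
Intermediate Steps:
g(y) = -4 + y
(-15 + g(-3))*r(0) = (-15 + (-4 - 3))*12 = (-15 - 7)*12 = -22*12 = -264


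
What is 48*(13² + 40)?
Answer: 10032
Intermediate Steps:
48*(13² + 40) = 48*(169 + 40) = 48*209 = 10032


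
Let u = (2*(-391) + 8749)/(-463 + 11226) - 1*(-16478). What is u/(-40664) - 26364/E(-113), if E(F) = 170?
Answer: -340258658877/2188333160 ≈ -155.49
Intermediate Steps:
u = 177360681/10763 (u = (-782 + 8749)/10763 + 16478 = 7967*(1/10763) + 16478 = 7967/10763 + 16478 = 177360681/10763 ≈ 16479.)
u/(-40664) - 26364/E(-113) = (177360681/10763)/(-40664) - 26364/170 = (177360681/10763)*(-1/40664) - 26364*1/170 = -177360681/437666632 - 13182/85 = -340258658877/2188333160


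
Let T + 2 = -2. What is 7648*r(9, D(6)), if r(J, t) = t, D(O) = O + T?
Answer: 15296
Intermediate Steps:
T = -4 (T = -2 - 2 = -4)
D(O) = -4 + O (D(O) = O - 4 = -4 + O)
7648*r(9, D(6)) = 7648*(-4 + 6) = 7648*2 = 15296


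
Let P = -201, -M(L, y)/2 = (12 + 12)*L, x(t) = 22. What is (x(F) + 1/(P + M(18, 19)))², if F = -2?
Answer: 548918041/1134225 ≈ 483.96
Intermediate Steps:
M(L, y) = -48*L (M(L, y) = -2*(12 + 12)*L = -48*L)
(x(F) + 1/(P + M(18, 19)))² = (22 + 1/(-201 - 48*18))² = (22 + 1/(-201 - 864))² = (22 + 1/(-1065))² = (22 - 1/1065)² = (23429/1065)² = 548918041/1134225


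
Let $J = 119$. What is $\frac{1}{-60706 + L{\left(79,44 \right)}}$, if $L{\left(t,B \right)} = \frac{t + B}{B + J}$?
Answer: $- \frac{163}{9894955} \approx -1.6473 \cdot 10^{-5}$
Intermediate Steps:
$L{\left(t,B \right)} = \frac{B + t}{119 + B}$ ($L{\left(t,B \right)} = \frac{t + B}{B + 119} = \frac{B + t}{119 + B}$)
$\frac{1}{-60706 + L{\left(79,44 \right)}} = \frac{1}{-60706 + \frac{44 + 79}{119 + 44}} = \frac{1}{-60706 + \frac{1}{163} \cdot 123} = \frac{1}{-60706 + \frac{123}{163}} = \frac{1}{- \frac{9894955}{163}} = - \frac{163}{9894955}$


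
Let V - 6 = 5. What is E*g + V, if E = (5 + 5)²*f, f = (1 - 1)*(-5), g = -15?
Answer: 11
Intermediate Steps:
V = 11 (V = 6 + 5 = 11)
f = 0 (f = 0*(-5) = 0)
E = 0 (E = (5 + 5)²*0 = 10²*0 = 100*0 = 0)
E*g + V = 0*(-15) + 11 = 0 + 11 = 11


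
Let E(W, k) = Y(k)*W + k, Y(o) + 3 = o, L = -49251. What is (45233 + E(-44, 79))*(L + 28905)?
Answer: -853880928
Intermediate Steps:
Y(o) = -3 + o
E(W, k) = k + W*(-3 + k) (E(W, k) = (-3 + k)*W + k = W*(-3 + k) + k = k + W*(-3 + k))
(45233 + E(-44, 79))*(L + 28905) = (45233 + (79 - 44*(-3 + 79)))*(-49251 + 28905) = (45233 + (79 - 44*76))*(-20346) = (45233 + (79 - 3344))*(-20346) = (45233 - 3265)*(-20346) = 41968*(-20346) = -853880928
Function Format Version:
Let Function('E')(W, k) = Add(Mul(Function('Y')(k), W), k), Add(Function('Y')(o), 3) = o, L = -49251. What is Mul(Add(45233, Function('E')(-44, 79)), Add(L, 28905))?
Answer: -853880928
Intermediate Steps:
Function('Y')(o) = Add(-3, o)
Function('E')(W, k) = Add(k, Mul(W, Add(-3, k))) (Function('E')(W, k) = Add(Mul(Add(-3, k), W), k) = Add(Mul(W, Add(-3, k)), k) = Add(k, Mul(W, Add(-3, k))))
Mul(Add(45233, Function('E')(-44, 79)), Add(L, 28905)) = Mul(Add(45233, Add(79, Mul(-44, Add(-3, 79)))), Add(-49251, 28905)) = Mul(Add(45233, Add(79, Mul(-44, 76))), -20346) = Mul(Add(45233, Add(79, -3344)), -20346) = Mul(Add(45233, -3265), -20346) = Mul(41968, -20346) = -853880928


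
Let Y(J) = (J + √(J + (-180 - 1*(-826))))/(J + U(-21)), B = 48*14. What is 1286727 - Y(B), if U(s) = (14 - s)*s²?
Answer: 986919577/767 - √1318/16107 ≈ 1.2867e+6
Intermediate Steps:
U(s) = s²*(14 - s)
B = 672
Y(J) = (J + √(646 + J))/(15435 + J) (Y(J) = (J + √(J + (-180 - 1*(-826))))/(J + (-21)²*(14 - 1*(-21))) = (J + √(J + (-180 + 826)))/(J + 441*(14 + 21)) = (J + √(J + 646))/(J + 441*35) = (J + √(646 + J))/(J + 15435) = (J + √(646 + J))/(15435 + J))
1286727 - Y(B) = 1286727 - (672 + √(646 + 672))/(15435 + 672) = 1286727 - (672 + √1318)/16107 = 1286727 - (32/767 + √1318/16107) = 1286727 + (-32/767 - √1318/16107) = 986919577/767 - √1318/16107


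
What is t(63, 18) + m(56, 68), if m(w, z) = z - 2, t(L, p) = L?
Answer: 129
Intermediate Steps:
m(w, z) = -2 + z
t(63, 18) + m(56, 68) = 63 + (-2 + 68) = 63 + 66 = 129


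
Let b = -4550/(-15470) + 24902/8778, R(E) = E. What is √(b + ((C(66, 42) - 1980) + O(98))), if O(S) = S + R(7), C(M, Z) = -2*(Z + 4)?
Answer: I*√10933054753467/74613 ≈ 44.316*I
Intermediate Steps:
C(M, Z) = -8 - 2*Z (C(M, Z) = -2*(4 + Z) = -8 - 2*Z)
O(S) = 7 + S (O(S) = S + 7 = 7 + S)
b = 233612/74613 (b = -4550*(-1/15470) + 24902*(1/8778) = 5/17 + 12451/4389 = 233612/74613 ≈ 3.1310)
√(b + ((C(66, 42) - 1980) + O(98))) = √(233612/74613 + (((-8 - 2*42) - 1980) + (7 + 98))) = √(233612/74613 + (((-8 - 84) - 1980) + 105)) = √(233612/74613 + ((-92 - 1980) + 105)) = √(233612/74613 + (-2072 + 105)) = √(233612/74613 - 1967) = √(-146530159/74613) = I*√10933054753467/74613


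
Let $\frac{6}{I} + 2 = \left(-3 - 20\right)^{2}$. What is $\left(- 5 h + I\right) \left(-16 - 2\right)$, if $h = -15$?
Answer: $- \frac{711558}{527} \approx -1350.2$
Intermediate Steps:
$I = \frac{6}{527}$ ($I = \frac{6}{-2 + \left(-3 - 20\right)^{2}} = \frac{6}{-2 + \left(-23\right)^{2}} = \frac{6}{-2 + 529} = \frac{6}{527} \approx 0.011385$)
$\left(- 5 h + I\right) \left(-16 - 2\right) = \left(\left(-5\right) \left(-15\right) + \frac{6}{527}\right) \left(-16 - 2\right) = \left(75 + \frac{6}{527}\right) \left(-18\right) = \frac{39531}{527} \left(-18\right) = - \frac{711558}{527}$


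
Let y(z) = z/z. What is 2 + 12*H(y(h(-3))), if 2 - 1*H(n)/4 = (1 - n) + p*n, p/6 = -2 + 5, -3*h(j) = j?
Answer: -766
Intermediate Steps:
h(j) = -j/3
p = 18 (p = 6*(-2 + 5) = 6*3 = 18)
y(z) = 1
H(n) = 4 - 68*n (H(n) = 8 - 4*((1 - n) + 18*n) = 8 - 4*(1 + 17*n) = 8 + (-4 - 68*n) = 4 - 68*n)
2 + 12*H(y(h(-3))) = 2 + 12*(4 - 68*1) = 2 + 12*(4 - 68) = 2 + 12*(-64) = 2 - 768 = -766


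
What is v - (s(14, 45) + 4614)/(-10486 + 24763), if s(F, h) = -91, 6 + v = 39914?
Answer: 569761993/14277 ≈ 39908.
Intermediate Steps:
v = 39908 (v = -6 + 39914 = 39908)
v - (s(14, 45) + 4614)/(-10486 + 24763) = 39908 - (-91 + 4614)/(-10486 + 24763) = 39908 - 4523/14277 = 569761993/14277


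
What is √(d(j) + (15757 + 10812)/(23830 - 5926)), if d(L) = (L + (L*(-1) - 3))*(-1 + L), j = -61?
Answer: √3756161847/4476 ≈ 13.692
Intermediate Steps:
d(L) = 3 - 3*L (d(L) = (L + (-L - 3))*(-1 + L) = (L + (-3 - L))*(-1 + L) = -3*(-1 + L) = 3 - 3*L)
√(d(j) + (15757 + 10812)/(23830 - 5926)) = √((3 - 3*(-61)) + (15757 + 10812)/(23830 - 5926)) = √((3 + 183) + 26569/17904) = √(186 + 26569*(1/17904)) = √(186 + 26569/17904) = √(3356713/17904) = √3756161847/4476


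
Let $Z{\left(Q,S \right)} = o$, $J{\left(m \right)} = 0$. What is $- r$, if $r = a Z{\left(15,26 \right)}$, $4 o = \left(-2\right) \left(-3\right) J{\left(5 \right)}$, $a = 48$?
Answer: $0$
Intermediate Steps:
$o = 0$ ($o = \frac{\left(-2\right) \left(-3\right) 0}{4} = \frac{6 \cdot 0}{4} = \frac{1}{4} \cdot 0 = 0$)
$Z{\left(Q,S \right)} = 0$
$r = 0$ ($r = 48 \cdot 0 = 0$)
$- r = \left(-1\right) 0 = 0$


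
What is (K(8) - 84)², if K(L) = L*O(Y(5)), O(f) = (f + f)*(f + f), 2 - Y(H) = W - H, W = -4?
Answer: 14348944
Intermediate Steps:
Y(H) = 6 + H (Y(H) = 2 - (-4 - H) = 2 + (4 + H) = 6 + H)
O(f) = 4*f² (O(f) = (2*f)*(2*f) = 4*f²)
K(L) = 484*L (K(L) = L*(4*(6 + 5)²) = L*(4*11²) = L*(4*121) = L*484 = 484*L)
(K(8) - 84)² = (484*8 - 84)² = (3872 - 84)² = 3788² = 14348944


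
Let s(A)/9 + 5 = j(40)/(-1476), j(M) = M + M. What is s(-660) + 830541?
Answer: 34050316/41 ≈ 8.3050e+5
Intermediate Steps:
j(M) = 2*M
s(A) = -1865/41 (s(A) = -45 + 9*((2*40)/(-1476)) = -45 + 9*(80*(-1/1476)) = -45 + 9*(-20/369) = -45 - 20/41 = -1865/41)
s(-660) + 830541 = -1865/41 + 830541 = 34050316/41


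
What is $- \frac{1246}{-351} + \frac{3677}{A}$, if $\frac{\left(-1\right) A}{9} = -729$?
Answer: $\frac{350579}{85293} \approx 4.1103$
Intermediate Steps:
$A = 6561$ ($A = \left(-9\right) \left(-729\right) = 6561$)
$- \frac{1246}{-351} + \frac{3677}{A} = - \frac{1246}{-351} + \frac{3677}{6561} = \left(-1246\right) \left(- \frac{1}{351}\right) + 3677 \cdot \frac{1}{6561} = \frac{1246}{351} + \frac{3677}{6561} = \frac{350579}{85293}$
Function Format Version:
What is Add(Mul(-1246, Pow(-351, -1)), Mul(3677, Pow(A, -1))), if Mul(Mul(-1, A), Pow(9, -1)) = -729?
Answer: Rational(350579, 85293) ≈ 4.1103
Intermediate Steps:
A = 6561 (A = Mul(-9, -729) = 6561)
Add(Mul(-1246, Pow(-351, -1)), Mul(3677, Pow(A, -1))) = Add(Mul(-1246, Pow(-351, -1)), Mul(3677, Pow(6561, -1))) = Add(Mul(-1246, Rational(-1, 351)), Mul(3677, Rational(1, 6561))) = Add(Rational(1246, 351), Rational(3677, 6561)) = Rational(350579, 85293)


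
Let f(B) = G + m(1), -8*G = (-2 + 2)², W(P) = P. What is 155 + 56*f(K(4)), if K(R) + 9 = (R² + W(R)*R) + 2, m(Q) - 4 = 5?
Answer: 659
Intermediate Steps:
m(Q) = 9 (m(Q) = 4 + 5 = 9)
G = 0 (G = -(-2 + 2)²/8 = -⅛*0² = -⅛*0 = 0)
K(R) = -7 + 2*R² (K(R) = -9 + ((R² + R*R) + 2) = -9 + ((R² + R²) + 2) = -9 + (2*R² + 2) = -9 + (2 + 2*R²) = -7 + 2*R²)
f(B) = 9 (f(B) = 0 + 9 = 9)
155 + 56*f(K(4)) = 155 + 56*9 = 155 + 504 = 659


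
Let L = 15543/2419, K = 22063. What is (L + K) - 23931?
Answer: -4503149/2419 ≈ -1861.6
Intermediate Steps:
L = 15543/2419 (L = 15543*(1/2419) = 15543/2419 ≈ 6.4254)
(L + K) - 23931 = (15543/2419 + 22063) - 23931 = 53385940/2419 - 23931 = -4503149/2419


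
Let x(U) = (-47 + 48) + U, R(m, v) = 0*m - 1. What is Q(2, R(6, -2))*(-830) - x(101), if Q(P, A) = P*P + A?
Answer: -2592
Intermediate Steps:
R(m, v) = -1 (R(m, v) = 0 - 1 = -1)
Q(P, A) = A + P² (Q(P, A) = P² + A = A + P²)
x(U) = 1 + U
Q(2, R(6, -2))*(-830) - x(101) = (-1 + 2²)*(-830) - (1 + 101) = (-1 + 4)*(-830) - 1*102 = 3*(-830) - 102 = -2490 - 102 = -2592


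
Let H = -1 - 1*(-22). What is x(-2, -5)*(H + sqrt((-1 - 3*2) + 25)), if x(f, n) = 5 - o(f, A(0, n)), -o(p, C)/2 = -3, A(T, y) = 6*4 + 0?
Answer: -21 - 3*sqrt(2) ≈ -25.243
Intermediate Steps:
H = 21 (H = -1 + 22 = 21)
A(T, y) = 24 (A(T, y) = 24 + 0 = 24)
o(p, C) = 6 (o(p, C) = -2*(-3) = 6)
x(f, n) = -1 (x(f, n) = 5 - 1*6 = 5 - 6 = -1)
x(-2, -5)*(H + sqrt((-1 - 3*2) + 25)) = -(21 + sqrt((-1 - 3*2) + 25)) = -(21 + sqrt((-1 - 6) + 25)) = -(21 + sqrt(-7 + 25)) = -(21 + sqrt(18)) = -(21 + 3*sqrt(2)) = -21 - 3*sqrt(2)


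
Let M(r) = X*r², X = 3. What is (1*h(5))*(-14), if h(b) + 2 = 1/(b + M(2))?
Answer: 462/17 ≈ 27.176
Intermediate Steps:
M(r) = 3*r²
h(b) = -2 + 1/(12 + b) (h(b) = -2 + 1/(b + 3*2²) = -2 + 1/(b + 3*4) = -2 + 1/(b + 12) = -2 + 1/(12 + b))
(1*h(5))*(-14) = (1*((-23 - 2*5)/(12 + 5)))*(-14) = (1*((-23 - 10)/17))*(-14) = (1*((1/17)*(-33)))*(-14) = (1*(-33/17))*(-14) = -33/17*(-14) = 462/17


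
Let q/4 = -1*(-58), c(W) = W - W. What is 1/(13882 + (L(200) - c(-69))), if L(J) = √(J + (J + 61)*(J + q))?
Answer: 6941/96298486 - √28238/96298486 ≈ 7.0333e-5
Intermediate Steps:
c(W) = 0
q = 232 (q = 4*(-1*(-58)) = 4*58 = 232)
L(J) = √(J + (61 + J)*(232 + J)) (L(J) = √(J + (J + 61)*(J + 232)) = √(J + (61 + J)*(232 + J)))
1/(13882 + (L(200) - c(-69))) = 1/(13882 + (√(14152 + 200² + 294*200) - 1*0)) = 1/(13882 + (√(14152 + 40000 + 58800) + 0)) = 1/(13882 + (√112952 + 0)) = 1/(13882 + (2*√28238 + 0)) = 1/(13882 + 2*√28238)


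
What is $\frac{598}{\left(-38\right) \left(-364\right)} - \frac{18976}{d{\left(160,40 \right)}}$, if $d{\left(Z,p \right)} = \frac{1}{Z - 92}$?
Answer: $- \frac{686475753}{532} \approx -1.2904 \cdot 10^{6}$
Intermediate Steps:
$d{\left(Z,p \right)} = \frac{1}{-92 + Z}$ ($d{\left(Z,p \right)} = \frac{1}{Z - 92} = \frac{1}{-92 + Z}$)
$\frac{598}{\left(-38\right) \left(-364\right)} - \frac{18976}{d{\left(160,40 \right)}} = \frac{598}{\left(-38\right) \left(-364\right)} - \frac{18976}{\frac{1}{-92 + 160}} = \frac{598}{13832} - \frac{18976}{\frac{1}{68}} = 598 \cdot \frac{1}{13832} - 18976 \frac{1}{\frac{1}{68}} = \frac{23}{532} - 1290368 = - \frac{686475753}{532}$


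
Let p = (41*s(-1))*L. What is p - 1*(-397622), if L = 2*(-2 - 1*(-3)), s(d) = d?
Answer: 397540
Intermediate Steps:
L = 2 (L = 2*(-2 + 3) = 2*1 = 2)
p = -82 (p = (41*(-1))*2 = -41*2 = -82)
p - 1*(-397622) = -82 - 1*(-397622) = -82 + 397622 = 397540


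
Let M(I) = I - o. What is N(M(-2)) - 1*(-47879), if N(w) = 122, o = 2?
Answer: 48001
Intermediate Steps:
M(I) = -2 + I (M(I) = I - 1*2 = I - 2 = -2 + I)
N(M(-2)) - 1*(-47879) = 122 - 1*(-47879) = 122 + 47879 = 48001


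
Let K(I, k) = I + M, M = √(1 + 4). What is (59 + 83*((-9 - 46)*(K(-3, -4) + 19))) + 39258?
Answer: -33723 - 4565*√5 ≈ -43931.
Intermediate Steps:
M = √5 ≈ 2.2361
K(I, k) = I + √5
(59 + 83*((-9 - 46)*(K(-3, -4) + 19))) + 39258 = (59 + 83*((-9 - 46)*((-3 + √5) + 19))) + 39258 = (59 + 83*(-55*(16 + √5))) + 39258 = (59 + 83*(-880 - 55*√5)) + 39258 = (59 + (-73040 - 4565*√5)) + 39258 = (-72981 - 4565*√5) + 39258 = -33723 - 4565*√5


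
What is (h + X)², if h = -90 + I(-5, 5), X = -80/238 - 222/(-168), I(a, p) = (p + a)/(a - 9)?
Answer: 36638809/4624 ≈ 7923.6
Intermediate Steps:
I(a, p) = (a + p)/(-9 + a)
X = 67/68 (X = -80*1/238 - 222*(-1/168) = -40/119 + 37/28 = 67/68 ≈ 0.98529)
h = -90 (h = -90 + (-5 + 5)/(-9 - 5) = -90 + 0/(-14) = -90 - 1/14*0 = -90 + 0 = -90)
(h + X)² = (-90 + 67/68)² = (-6053/68)² = 36638809/4624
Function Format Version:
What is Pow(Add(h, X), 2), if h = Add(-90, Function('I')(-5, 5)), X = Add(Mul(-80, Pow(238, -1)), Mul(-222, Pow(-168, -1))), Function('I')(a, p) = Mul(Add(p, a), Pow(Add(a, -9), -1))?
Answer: Rational(36638809, 4624) ≈ 7923.6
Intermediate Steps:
Function('I')(a, p) = Mul(Pow(Add(-9, a), -1), Add(a, p)) (Function('I')(a, p) = Mul(Add(a, p), Pow(Add(-9, a), -1)) = Mul(Pow(Add(-9, a), -1), Add(a, p)))
X = Rational(67, 68) (X = Add(Mul(-80, Rational(1, 238)), Mul(-222, Rational(-1, 168))) = Add(Rational(-40, 119), Rational(37, 28)) = Rational(67, 68) ≈ 0.98529)
h = -90 (h = Add(-90, Mul(Pow(Add(-9, -5), -1), Add(-5, 5))) = Add(-90, Mul(Pow(-14, -1), 0)) = Add(-90, Mul(Rational(-1, 14), 0)) = Add(-90, 0) = -90)
Pow(Add(h, X), 2) = Pow(Add(-90, Rational(67, 68)), 2) = Pow(Rational(-6053, 68), 2) = Rational(36638809, 4624)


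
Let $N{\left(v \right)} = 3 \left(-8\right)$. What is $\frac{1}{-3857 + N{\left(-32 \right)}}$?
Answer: $- \frac{1}{3881} \approx -0.00025767$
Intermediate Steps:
$N{\left(v \right)} = -24$
$\frac{1}{-3857 + N{\left(-32 \right)}} = \frac{1}{-3857 - 24} = \frac{1}{-3881} = - \frac{1}{3881}$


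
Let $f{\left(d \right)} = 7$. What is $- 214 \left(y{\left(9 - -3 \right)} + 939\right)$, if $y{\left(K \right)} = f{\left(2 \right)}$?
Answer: $-202444$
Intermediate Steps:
$y{\left(K \right)} = 7$
$- 214 \left(y{\left(9 - -3 \right)} + 939\right) = - 214 \left(7 + 939\right) = \left(-214\right) 946 = -202444$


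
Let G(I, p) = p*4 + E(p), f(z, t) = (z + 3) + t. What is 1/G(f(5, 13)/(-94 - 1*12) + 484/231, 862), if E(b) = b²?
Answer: 1/746492 ≈ 1.3396e-6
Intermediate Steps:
f(z, t) = 3 + t + z (f(z, t) = (3 + z) + t = 3 + t + z)
G(I, p) = p² + 4*p (G(I, p) = p*4 + p² = 4*p + p² = p² + 4*p)
1/G(f(5, 13)/(-94 - 1*12) + 484/231, 862) = 1/(862*(4 + 862)) = 1/(862*866) = 1/746492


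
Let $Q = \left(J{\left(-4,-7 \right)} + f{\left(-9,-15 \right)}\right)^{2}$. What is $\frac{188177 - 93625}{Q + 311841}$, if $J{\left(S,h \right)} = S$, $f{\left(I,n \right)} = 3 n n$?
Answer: $\frac{47276}{381041} \approx 0.12407$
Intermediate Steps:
$f{\left(I,n \right)} = 3 n^{2}$
$Q = 450241$ ($Q = \left(-4 + 3 \left(-15\right)^{2}\right)^{2} = \left(-4 + 3 \cdot 225\right)^{2} = \left(-4 + 675\right)^{2} = 671^{2} = 450241$)
$\frac{188177 - 93625}{Q + 311841} = \frac{188177 - 93625}{450241 + 311841} = \frac{94552}{762082} = 94552 \cdot \frac{1}{762082} = \frac{47276}{381041}$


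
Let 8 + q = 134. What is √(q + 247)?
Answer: √373 ≈ 19.313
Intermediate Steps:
q = 126 (q = -8 + 134 = 126)
√(q + 247) = √(126 + 247) = √373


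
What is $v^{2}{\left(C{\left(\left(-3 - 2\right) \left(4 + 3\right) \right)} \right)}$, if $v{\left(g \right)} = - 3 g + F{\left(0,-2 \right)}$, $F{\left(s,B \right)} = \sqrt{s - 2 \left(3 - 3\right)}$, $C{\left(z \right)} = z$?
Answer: $11025$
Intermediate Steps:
$F{\left(s,B \right)} = \sqrt{s}$ ($F{\left(s,B \right)} = \sqrt{s - 0} = \sqrt{s + 0} = \sqrt{s}$)
$v{\left(g \right)} = - 3 g$ ($v{\left(g \right)} = - 3 g + \sqrt{0} = - 3 g + 0 = - 3 g$)
$v^{2}{\left(C{\left(\left(-3 - 2\right) \left(4 + 3\right) \right)} \right)} = \left(- 3 \left(-3 - 2\right) \left(4 + 3\right)\right)^{2} = \left(- 3 \left(\left(-5\right) 7\right)\right)^{2} = \left(\left(-3\right) \left(-35\right)\right)^{2} = 105^{2} = 11025$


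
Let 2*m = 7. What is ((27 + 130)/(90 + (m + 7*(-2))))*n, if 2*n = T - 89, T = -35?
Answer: -19468/159 ≈ -122.44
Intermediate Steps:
m = 7/2 (m = (1/2)*7 = 7/2 ≈ 3.5000)
n = -62 (n = (-35 - 89)/2 = (1/2)*(-124) = -62)
((27 + 130)/(90 + (m + 7*(-2))))*n = ((27 + 130)/(90 + (7/2 + 7*(-2))))*(-62) = (157/(90 + (7/2 - 14)))*(-62) = (157/(90 - 21/2))*(-62) = (157/(159/2))*(-62) = (157*(2/159))*(-62) = (314/159)*(-62) = -19468/159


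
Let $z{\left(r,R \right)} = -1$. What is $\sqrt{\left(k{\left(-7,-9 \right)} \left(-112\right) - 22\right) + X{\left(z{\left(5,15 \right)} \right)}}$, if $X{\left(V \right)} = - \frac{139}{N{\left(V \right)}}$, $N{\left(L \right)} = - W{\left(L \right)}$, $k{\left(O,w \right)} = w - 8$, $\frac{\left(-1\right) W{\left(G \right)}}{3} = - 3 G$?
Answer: $\frac{\sqrt{16799}}{3} \approx 43.204$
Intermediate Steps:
$W{\left(G \right)} = 9 G$ ($W{\left(G \right)} = - 3 \left(- 3 G\right) = 9 G$)
$k{\left(O,w \right)} = -8 + w$
$N{\left(L \right)} = - 9 L$
$X{\left(V \right)} = \frac{139}{9 V}$ ($X{\left(V \right)} = - \frac{139}{\left(-9\right) V} = - 139 \left(- \frac{1}{9 V}\right) = \frac{139}{9 V}$)
$\sqrt{\left(k{\left(-7,-9 \right)} \left(-112\right) - 22\right) + X{\left(z{\left(5,15 \right)} \right)}} = \sqrt{\left(\left(-8 - 9\right) \left(-112\right) - 22\right) + \frac{139}{9 \left(-1\right)}} = \sqrt{\left(\left(-17\right) \left(-112\right) - 22\right) + \frac{139}{9} \left(-1\right)} = \sqrt{\left(1904 - 22\right) - \frac{139}{9}} = \sqrt{1882 - \frac{139}{9}} = \sqrt{\frac{16799}{9}} = \frac{\sqrt{16799}}{3}$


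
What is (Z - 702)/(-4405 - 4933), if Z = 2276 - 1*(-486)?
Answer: -1030/4669 ≈ -0.22060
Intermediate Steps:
Z = 2762 (Z = 2276 + 486 = 2762)
(Z - 702)/(-4405 - 4933) = (2762 - 702)/(-4405 - 4933) = 2060/(-9338) = 2060*(-1/9338) = -1030/4669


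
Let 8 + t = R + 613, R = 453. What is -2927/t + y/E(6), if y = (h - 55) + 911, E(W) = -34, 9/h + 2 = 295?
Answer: -73630790/2634949 ≈ -27.944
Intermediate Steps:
h = 9/293 (h = 9/(-2 + 295) = 9/293 ≈ 0.030717)
t = 1058 (t = -8 + (453 + 613) = -8 + 1066 = 1058)
y = 250817/293 (y = (9/293 - 55) + 911 = -16106/293 + 911 = 250817/293 ≈ 856.03)
-2927/t + y/E(6) = -2927/1058 + (250817/293)/(-34) = -2927*1/1058 + (250817/293)*(-1/34) = -2927/1058 - 250817/9962 = -73630790/2634949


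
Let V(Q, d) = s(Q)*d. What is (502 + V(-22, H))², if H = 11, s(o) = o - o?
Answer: 252004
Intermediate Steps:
s(o) = 0
V(Q, d) = 0 (V(Q, d) = 0*d = 0)
(502 + V(-22, H))² = (502 + 0)² = 502² = 252004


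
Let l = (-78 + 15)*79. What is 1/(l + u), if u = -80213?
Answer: -1/85190 ≈ -1.1738e-5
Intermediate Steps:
l = -4977 (l = -63*79 = -4977)
1/(l + u) = 1/(-4977 - 80213) = 1/(-85190) = -1/85190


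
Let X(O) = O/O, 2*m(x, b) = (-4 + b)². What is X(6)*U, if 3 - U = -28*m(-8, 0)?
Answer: 227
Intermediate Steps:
m(x, b) = (-4 + b)²/2
X(O) = 1
U = 227 (U = 3 - (-28)*(-4 + 0)²/2 = 3 - (-28)*(½)*(-4)² = 3 - (-28)*(½)*16 = 3 - (-28)*8 = 3 - 1*(-224) = 3 + 224 = 227)
X(6)*U = 1*227 = 227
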